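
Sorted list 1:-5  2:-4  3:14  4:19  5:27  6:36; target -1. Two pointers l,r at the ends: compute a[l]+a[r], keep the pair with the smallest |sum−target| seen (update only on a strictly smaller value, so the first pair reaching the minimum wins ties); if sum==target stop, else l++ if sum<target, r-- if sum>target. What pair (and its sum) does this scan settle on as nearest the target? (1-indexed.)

pair (-5, -4) with sum -9 (|Δ|=8)

l=1 r=6: -5+36=31 d=32 *, r--
l=1 r=5: -5+27=22 d=23 *, r--
l=1 r=4: -5+19=14 d=15 *, r--
l=1 r=3: -5+14=9 d=10 *, r--
l=1 r=2: -5+-4=-9 d=8 *, l++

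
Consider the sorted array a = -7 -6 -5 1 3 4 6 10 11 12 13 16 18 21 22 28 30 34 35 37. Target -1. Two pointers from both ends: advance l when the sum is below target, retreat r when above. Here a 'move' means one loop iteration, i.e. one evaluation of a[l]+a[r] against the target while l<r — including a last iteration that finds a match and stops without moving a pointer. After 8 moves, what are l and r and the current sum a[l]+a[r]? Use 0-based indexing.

l=0, r=11, sum=9

l=0 r=19: -7+37=30 >-1, r--
l=0 r=18: -7+35=28 >-1, r--
l=0 r=17: -7+34=27 >-1, r--
l=0 r=16: -7+30=23 >-1, r--
l=0 r=15: -7+28=21 >-1, r--
l=0 r=14: -7+22=15 >-1, r--
l=0 r=13: -7+21=14 >-1, r--
l=0 r=12: -7+18=11 >-1, r--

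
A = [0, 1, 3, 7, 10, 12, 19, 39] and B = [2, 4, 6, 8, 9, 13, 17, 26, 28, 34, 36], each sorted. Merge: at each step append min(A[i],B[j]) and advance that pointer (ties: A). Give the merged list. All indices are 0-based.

[i=0,j=0] A[i]=0<=B[j]=2 take 0 → i++
[i=1,j=0] A[i]=1<=B[j]=2 take 1 → i++
[i=2,j=0] A[i]=3>B[j]=2 take 2 → j++
[i=2,j=1] A[i]=3<=B[j]=4 take 3 → i++
[i=3,j=1] A[i]=7>B[j]=4 take 4 → j++
[i=3,j=2] A[i]=7>B[j]=6 take 6 → j++
[i=3,j=3] A[i]=7<=B[j]=8 take 7 → i++
[i=4,j=3] A[i]=10>B[j]=8 take 8 → j++
[i=4,j=4] A[i]=10>B[j]=9 take 9 → j++
[i=4,j=5] A[i]=10<=B[j]=13 take 10 → i++
[i=5,j=5] A[i]=12<=B[j]=13 take 12 → i++
[i=6,j=5] A[i]=19>B[j]=13 take 13 → j++
[i=6,j=6] A[i]=19>B[j]=17 take 17 → j++
[i=6,j=7] A[i]=19<=B[j]=26 take 19 → i++
[i=7,j=7] A[i]=39>B[j]=26 take 26 → j++
[i=7,j=8] A[i]=39>B[j]=28 take 28 → j++
[i=7,j=9] A[i]=39>B[j]=34 take 34 → j++
[i=7,j=10] A[i]=39>B[j]=36 take 36 → j++
[i=7,j=11] B done, take A[i]=39 → i++

[0, 1, 2, 3, 4, 6, 7, 8, 9, 10, 12, 13, 17, 19, 26, 28, 34, 36, 39]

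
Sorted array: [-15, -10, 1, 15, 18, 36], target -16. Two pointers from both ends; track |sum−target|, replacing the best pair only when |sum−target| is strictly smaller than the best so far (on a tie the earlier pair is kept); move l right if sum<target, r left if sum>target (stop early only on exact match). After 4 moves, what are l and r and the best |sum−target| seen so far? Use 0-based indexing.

l=0, r=1, best |Δ|=2

l=0 r=5: -15+36=21 d=37 *, r--
l=0 r=4: -15+18=3 d=19 *, r--
l=0 r=3: -15+15=0 d=16 *, r--
l=0 r=2: -15+1=-14 d=2 *, r--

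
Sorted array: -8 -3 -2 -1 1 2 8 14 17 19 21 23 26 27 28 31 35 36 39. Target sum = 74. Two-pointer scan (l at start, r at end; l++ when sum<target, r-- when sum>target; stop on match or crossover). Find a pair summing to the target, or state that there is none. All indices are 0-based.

[0,18] -8+39=31 <74 → l++
[1,18] -3+39=36 <74 → l++
[2,18] -2+39=37 <74 → l++
[3,18] -1+39=38 <74 → l++
[4,18] 1+39=40 <74 → l++
[5,18] 2+39=41 <74 → l++
[6,18] 8+39=47 <74 → l++
[7,18] 14+39=53 <74 → l++
[8,18] 17+39=56 <74 → l++
[9,18] 19+39=58 <74 → l++
[10,18] 21+39=60 <74 → l++
[11,18] 23+39=62 <74 → l++
[12,18] 26+39=65 <74 → l++
[13,18] 27+39=66 <74 → l++
[14,18] 28+39=67 <74 → l++
[15,18] 31+39=70 <74 → l++
[16,18] 35+39=74 → found

(35, 39)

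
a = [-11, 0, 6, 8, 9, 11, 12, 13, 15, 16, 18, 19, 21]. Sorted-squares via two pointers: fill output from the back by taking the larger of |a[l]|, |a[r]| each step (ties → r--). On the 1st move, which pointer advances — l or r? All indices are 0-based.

r

[0,12] |-11|<=|21| out[12]=441 → r--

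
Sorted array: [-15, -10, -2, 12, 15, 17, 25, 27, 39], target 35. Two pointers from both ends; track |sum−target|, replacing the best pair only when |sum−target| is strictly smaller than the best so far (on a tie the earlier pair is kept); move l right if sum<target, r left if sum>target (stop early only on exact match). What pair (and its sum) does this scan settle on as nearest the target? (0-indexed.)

pair (-2, 39) with sum 37 (|Δ|=2)

[0,8] -15+39=24 d=11 * → l++
[1,8] -10+39=29 d=6 * → l++
[2,8] -2+39=37 d=2 * → r--
[2,7] -2+27=25 d=10 → l++
[3,7] 12+27=39 d=4 → r--
[3,6] 12+25=37 d=2 → r--
[3,5] 12+17=29 d=6 → l++
[4,5] 15+17=32 d=3 → l++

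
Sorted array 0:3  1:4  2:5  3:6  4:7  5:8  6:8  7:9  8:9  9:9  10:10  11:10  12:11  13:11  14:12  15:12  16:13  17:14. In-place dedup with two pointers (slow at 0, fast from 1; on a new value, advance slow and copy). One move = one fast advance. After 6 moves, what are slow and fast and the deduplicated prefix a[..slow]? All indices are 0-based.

slow=0 fast=1: a[fast]=4≠a[slow]=3 write a[1]=4, slow++,fast++
slow=1 fast=2: a[fast]=5≠a[slow]=4 write a[2]=5, slow++,fast++
slow=2 fast=3: a[fast]=6≠a[slow]=5 write a[3]=6, slow++,fast++
slow=3 fast=4: a[fast]=7≠a[slow]=6 write a[4]=7, slow++,fast++
slow=4 fast=5: a[fast]=8≠a[slow]=7 write a[5]=8, slow++,fast++
slow=5 fast=6: a[fast]=8=a[slow] dup, fast++

slow=5, fast=7, prefix=[3, 4, 5, 6, 7, 8]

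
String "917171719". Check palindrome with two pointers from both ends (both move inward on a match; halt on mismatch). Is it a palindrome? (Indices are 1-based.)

palindrome

[1,9] '9'=='9' → l++,r--
[2,8] '1'=='1' → l++,r--
[3,7] '7'=='7' → l++,r--
[4,6] '1'=='1' → l++,r--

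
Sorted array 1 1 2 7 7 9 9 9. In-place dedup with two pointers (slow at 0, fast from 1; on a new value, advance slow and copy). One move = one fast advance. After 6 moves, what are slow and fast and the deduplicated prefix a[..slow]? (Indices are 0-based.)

slow=0 fast=1: a[fast]=1=a[slow] dup, fast++
slow=0 fast=2: a[fast]=2≠a[slow]=1 write a[1]=2, slow++,fast++
slow=1 fast=3: a[fast]=7≠a[slow]=2 write a[2]=7, slow++,fast++
slow=2 fast=4: a[fast]=7=a[slow] dup, fast++
slow=2 fast=5: a[fast]=9≠a[slow]=7 write a[3]=9, slow++,fast++
slow=3 fast=6: a[fast]=9=a[slow] dup, fast++

slow=3, fast=7, prefix=[1, 2, 7, 9]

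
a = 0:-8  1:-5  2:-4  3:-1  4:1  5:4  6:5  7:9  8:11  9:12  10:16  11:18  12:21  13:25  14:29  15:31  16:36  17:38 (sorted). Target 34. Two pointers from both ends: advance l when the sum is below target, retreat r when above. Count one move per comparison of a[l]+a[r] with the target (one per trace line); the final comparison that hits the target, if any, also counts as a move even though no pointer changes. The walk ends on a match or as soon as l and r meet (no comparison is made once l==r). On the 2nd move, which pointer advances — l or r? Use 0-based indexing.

l

l=0 r=17: -8+38=30 <34, l++
l=1 r=17: -5+38=33 <34, l++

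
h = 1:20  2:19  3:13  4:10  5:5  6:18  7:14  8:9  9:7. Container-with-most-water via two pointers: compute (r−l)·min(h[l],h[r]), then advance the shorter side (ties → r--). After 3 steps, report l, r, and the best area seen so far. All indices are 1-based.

l=1, r=6, best area=84

l=1 r=9: min(20,7)*8=56 best=56 *, r--
l=1 r=8: min(20,9)*7=63 best=63 *, r--
l=1 r=7: min(20,14)*6=84 best=84 *, r--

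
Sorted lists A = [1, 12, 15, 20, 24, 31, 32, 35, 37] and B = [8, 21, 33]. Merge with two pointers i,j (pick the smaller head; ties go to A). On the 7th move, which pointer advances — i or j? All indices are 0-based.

i

i=0 j=0: A[i]=1<=B[j]=8 take 1, i++
i=1 j=0: A[i]=12>B[j]=8 take 8, j++
i=1 j=1: A[i]=12<=B[j]=21 take 12, i++
i=2 j=1: A[i]=15<=B[j]=21 take 15, i++
i=3 j=1: A[i]=20<=B[j]=21 take 20, i++
i=4 j=1: A[i]=24>B[j]=21 take 21, j++
i=4 j=2: A[i]=24<=B[j]=33 take 24, i++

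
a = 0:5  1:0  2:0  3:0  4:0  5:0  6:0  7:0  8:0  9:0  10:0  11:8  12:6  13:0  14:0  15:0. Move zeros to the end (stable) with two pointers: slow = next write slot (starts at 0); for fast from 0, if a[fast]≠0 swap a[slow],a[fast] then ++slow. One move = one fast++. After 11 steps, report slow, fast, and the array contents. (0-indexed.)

slow=1, fast=11, a=[5, 0, 0, 0, 0, 0, 0, 0, 0, 0, 0, 8, 6, 0, 0, 0]

slow=0 fast=0: a[fast]=5≠0 swap→a[0]=5, slow++,fast++
slow=1 fast=1: a[fast]=0, fast++
slow=1 fast=2: a[fast]=0, fast++
slow=1 fast=3: a[fast]=0, fast++
slow=1 fast=4: a[fast]=0, fast++
slow=1 fast=5: a[fast]=0, fast++
slow=1 fast=6: a[fast]=0, fast++
slow=1 fast=7: a[fast]=0, fast++
slow=1 fast=8: a[fast]=0, fast++
slow=1 fast=9: a[fast]=0, fast++
slow=1 fast=10: a[fast]=0, fast++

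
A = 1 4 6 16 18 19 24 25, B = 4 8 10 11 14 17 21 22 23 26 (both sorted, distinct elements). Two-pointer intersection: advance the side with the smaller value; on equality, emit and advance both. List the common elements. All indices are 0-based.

intersection = [4]

i=0 j=0: 1<4, i++
i=1 j=0: 4==4 emit, i++,j++
i=2 j=1: 6<8, i++
i=3 j=1: 16>8, j++
i=3 j=2: 16>10, j++
i=3 j=3: 16>11, j++
i=3 j=4: 16>14, j++
i=3 j=5: 16<17, i++
i=4 j=5: 18>17, j++
i=4 j=6: 18<21, i++
i=5 j=6: 19<21, i++
i=6 j=6: 24>21, j++
i=6 j=7: 24>22, j++
i=6 j=8: 24>23, j++
i=6 j=9: 24<26, i++
i=7 j=9: 25<26, i++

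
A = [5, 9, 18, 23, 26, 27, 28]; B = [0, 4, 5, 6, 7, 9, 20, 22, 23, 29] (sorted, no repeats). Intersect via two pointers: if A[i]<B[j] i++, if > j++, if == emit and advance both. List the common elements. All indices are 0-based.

i=0 j=0: 5>0, j++
i=0 j=1: 5>4, j++
i=0 j=2: 5==5 emit, i++,j++
i=1 j=3: 9>6, j++
i=1 j=4: 9>7, j++
i=1 j=5: 9==9 emit, i++,j++
i=2 j=6: 18<20, i++
i=3 j=6: 23>20, j++
i=3 j=7: 23>22, j++
i=3 j=8: 23==23 emit, i++,j++
i=4 j=9: 26<29, i++
i=5 j=9: 27<29, i++
i=6 j=9: 28<29, i++

intersection = [5, 9, 23]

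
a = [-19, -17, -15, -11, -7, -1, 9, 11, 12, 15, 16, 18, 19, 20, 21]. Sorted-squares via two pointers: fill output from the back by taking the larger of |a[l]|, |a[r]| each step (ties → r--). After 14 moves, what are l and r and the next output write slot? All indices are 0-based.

l=5, r=5, next write slot=0

[0,14] |-19|<=|21| out[14]=441 → r--
[0,13] |-19|<=|20| out[13]=400 → r--
[0,12] |-19|<=|19| out[12]=361 → r--
[0,11] |-19|>|18| out[11]=361 → l++
[1,11] |-17|<=|18| out[10]=324 → r--
[1,10] |-17|>|16| out[9]=289 → l++
[2,10] |-15|<=|16| out[8]=256 → r--
[2,9] |-15|<=|15| out[7]=225 → r--
[2,8] |-15|>|12| out[6]=225 → l++
[3,8] |-11|<=|12| out[5]=144 → r--
[3,7] |-11|<=|11| out[4]=121 → r--
[3,6] |-11|>|9| out[3]=121 → l++
[4,6] |-7|<=|9| out[2]=81 → r--
[4,5] |-7|>|-1| out[1]=49 → l++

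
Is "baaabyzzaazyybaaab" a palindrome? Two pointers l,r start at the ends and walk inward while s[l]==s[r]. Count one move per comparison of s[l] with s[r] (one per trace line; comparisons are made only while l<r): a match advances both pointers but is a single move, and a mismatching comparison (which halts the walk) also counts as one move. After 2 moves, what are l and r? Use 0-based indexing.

[0,17] 'b'=='b' → l++,r--
[1,16] 'a'=='a' → l++,r--

l=2, r=15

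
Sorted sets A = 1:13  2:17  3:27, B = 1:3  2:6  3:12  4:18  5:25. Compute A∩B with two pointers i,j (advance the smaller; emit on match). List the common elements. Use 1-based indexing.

intersection = []

[i=1,j=1] 13>3 → j++
[i=1,j=2] 13>6 → j++
[i=1,j=3] 13>12 → j++
[i=1,j=4] 13<18 → i++
[i=2,j=4] 17<18 → i++
[i=3,j=4] 27>18 → j++
[i=3,j=5] 27>25 → j++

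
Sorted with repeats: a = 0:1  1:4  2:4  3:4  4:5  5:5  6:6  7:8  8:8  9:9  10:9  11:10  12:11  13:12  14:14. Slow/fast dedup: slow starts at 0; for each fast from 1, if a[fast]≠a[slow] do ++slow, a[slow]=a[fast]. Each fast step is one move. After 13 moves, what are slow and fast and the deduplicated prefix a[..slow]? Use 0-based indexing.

slow=8, fast=14, prefix=[1, 4, 5, 6, 8, 9, 10, 11, 12]

(s=0,f=1) a[fast]=4≠a[slow]=1 write a[1]=4 → slow++,fast++
(s=1,f=2) a[fast]=4=a[slow] dup → fast++
(s=1,f=3) a[fast]=4=a[slow] dup → fast++
(s=1,f=4) a[fast]=5≠a[slow]=4 write a[2]=5 → slow++,fast++
(s=2,f=5) a[fast]=5=a[slow] dup → fast++
(s=2,f=6) a[fast]=6≠a[slow]=5 write a[3]=6 → slow++,fast++
(s=3,f=7) a[fast]=8≠a[slow]=6 write a[4]=8 → slow++,fast++
(s=4,f=8) a[fast]=8=a[slow] dup → fast++
(s=4,f=9) a[fast]=9≠a[slow]=8 write a[5]=9 → slow++,fast++
(s=5,f=10) a[fast]=9=a[slow] dup → fast++
(s=5,f=11) a[fast]=10≠a[slow]=9 write a[6]=10 → slow++,fast++
(s=6,f=12) a[fast]=11≠a[slow]=10 write a[7]=11 → slow++,fast++
(s=7,f=13) a[fast]=12≠a[slow]=11 write a[8]=12 → slow++,fast++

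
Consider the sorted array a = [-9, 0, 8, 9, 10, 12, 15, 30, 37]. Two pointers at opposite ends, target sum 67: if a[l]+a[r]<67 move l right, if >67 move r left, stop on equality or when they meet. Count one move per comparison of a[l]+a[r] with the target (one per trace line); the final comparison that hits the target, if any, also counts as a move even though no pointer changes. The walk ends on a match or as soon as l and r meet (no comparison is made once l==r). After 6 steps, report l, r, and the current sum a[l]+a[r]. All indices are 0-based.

l=6, r=8, sum=52

[0,8] -9+37=28 <67 → l++
[1,8] 0+37=37 <67 → l++
[2,8] 8+37=45 <67 → l++
[3,8] 9+37=46 <67 → l++
[4,8] 10+37=47 <67 → l++
[5,8] 12+37=49 <67 → l++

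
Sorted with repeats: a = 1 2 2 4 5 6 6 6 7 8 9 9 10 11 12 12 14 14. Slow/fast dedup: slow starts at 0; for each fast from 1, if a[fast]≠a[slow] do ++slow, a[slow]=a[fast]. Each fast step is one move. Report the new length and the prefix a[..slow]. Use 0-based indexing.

length 12; prefix = [1, 2, 4, 5, 6, 7, 8, 9, 10, 11, 12, 14]

(s=0,f=1) a[fast]=2≠a[slow]=1 write a[1]=2 → slow++,fast++
(s=1,f=2) a[fast]=2=a[slow] dup → fast++
(s=1,f=3) a[fast]=4≠a[slow]=2 write a[2]=4 → slow++,fast++
(s=2,f=4) a[fast]=5≠a[slow]=4 write a[3]=5 → slow++,fast++
(s=3,f=5) a[fast]=6≠a[slow]=5 write a[4]=6 → slow++,fast++
(s=4,f=6) a[fast]=6=a[slow] dup → fast++
(s=4,f=7) a[fast]=6=a[slow] dup → fast++
(s=4,f=8) a[fast]=7≠a[slow]=6 write a[5]=7 → slow++,fast++
(s=5,f=9) a[fast]=8≠a[slow]=7 write a[6]=8 → slow++,fast++
(s=6,f=10) a[fast]=9≠a[slow]=8 write a[7]=9 → slow++,fast++
(s=7,f=11) a[fast]=9=a[slow] dup → fast++
(s=7,f=12) a[fast]=10≠a[slow]=9 write a[8]=10 → slow++,fast++
(s=8,f=13) a[fast]=11≠a[slow]=10 write a[9]=11 → slow++,fast++
(s=9,f=14) a[fast]=12≠a[slow]=11 write a[10]=12 → slow++,fast++
(s=10,f=15) a[fast]=12=a[slow] dup → fast++
(s=10,f=16) a[fast]=14≠a[slow]=12 write a[11]=14 → slow++,fast++
(s=11,f=17) a[fast]=14=a[slow] dup → fast++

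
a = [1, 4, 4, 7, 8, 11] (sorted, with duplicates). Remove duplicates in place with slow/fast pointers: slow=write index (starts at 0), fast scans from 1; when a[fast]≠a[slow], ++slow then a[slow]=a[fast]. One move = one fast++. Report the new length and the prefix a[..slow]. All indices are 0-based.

(s=0,f=1) a[fast]=4≠a[slow]=1 write a[1]=4 → slow++,fast++
(s=1,f=2) a[fast]=4=a[slow] dup → fast++
(s=1,f=3) a[fast]=7≠a[slow]=4 write a[2]=7 → slow++,fast++
(s=2,f=4) a[fast]=8≠a[slow]=7 write a[3]=8 → slow++,fast++
(s=3,f=5) a[fast]=11≠a[slow]=8 write a[4]=11 → slow++,fast++

length 5; prefix = [1, 4, 7, 8, 11]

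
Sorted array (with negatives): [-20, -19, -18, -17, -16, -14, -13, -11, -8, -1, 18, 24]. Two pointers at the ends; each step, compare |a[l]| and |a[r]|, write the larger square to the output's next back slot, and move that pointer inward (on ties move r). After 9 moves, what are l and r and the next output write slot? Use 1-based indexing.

l=8, r=10, next write slot=3

[1,12] |-20|<=|24| out[12]=576 → r--
[1,11] |-20|>|18| out[11]=400 → l++
[2,11] |-19|>|18| out[10]=361 → l++
[3,11] |-18|<=|18| out[9]=324 → r--
[3,10] |-18|>|-1| out[8]=324 → l++
[4,10] |-17|>|-1| out[7]=289 → l++
[5,10] |-16|>|-1| out[6]=256 → l++
[6,10] |-14|>|-1| out[5]=196 → l++
[7,10] |-13|>|-1| out[4]=169 → l++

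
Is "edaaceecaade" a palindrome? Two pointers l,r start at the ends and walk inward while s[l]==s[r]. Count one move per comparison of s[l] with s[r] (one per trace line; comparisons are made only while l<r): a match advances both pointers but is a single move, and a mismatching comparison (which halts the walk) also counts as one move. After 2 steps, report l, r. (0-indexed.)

l=0 r=11: 'e'=='e', l++,r--
l=1 r=10: 'd'=='d', l++,r--

l=2, r=9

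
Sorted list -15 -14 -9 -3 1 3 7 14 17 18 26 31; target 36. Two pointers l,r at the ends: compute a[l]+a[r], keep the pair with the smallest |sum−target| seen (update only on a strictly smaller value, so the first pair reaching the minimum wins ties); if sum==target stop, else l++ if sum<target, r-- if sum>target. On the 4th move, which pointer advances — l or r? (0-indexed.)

l

[0,11] -15+31=16 d=20 * → l++
[1,11] -14+31=17 d=19 * → l++
[2,11] -9+31=22 d=14 * → l++
[3,11] -3+31=28 d=8 * → l++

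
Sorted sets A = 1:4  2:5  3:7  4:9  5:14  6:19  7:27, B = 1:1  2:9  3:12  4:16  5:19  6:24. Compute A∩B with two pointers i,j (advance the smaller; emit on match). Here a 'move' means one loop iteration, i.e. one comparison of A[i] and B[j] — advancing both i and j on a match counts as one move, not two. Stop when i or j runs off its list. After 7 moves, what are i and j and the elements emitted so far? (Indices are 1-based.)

i=1 j=1: 4>1, j++
i=1 j=2: 4<9, i++
i=2 j=2: 5<9, i++
i=3 j=2: 7<9, i++
i=4 j=2: 9==9 emit, i++,j++
i=5 j=3: 14>12, j++
i=5 j=4: 14<16, i++

i=6, j=4, emitted=[9]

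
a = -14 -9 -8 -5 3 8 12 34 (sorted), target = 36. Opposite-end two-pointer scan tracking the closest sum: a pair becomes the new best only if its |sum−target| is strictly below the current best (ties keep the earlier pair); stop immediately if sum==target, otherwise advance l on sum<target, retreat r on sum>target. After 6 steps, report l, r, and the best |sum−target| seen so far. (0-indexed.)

[0,7] -14+34=20 d=16 * → l++
[1,7] -9+34=25 d=11 * → l++
[2,7] -8+34=26 d=10 * → l++
[3,7] -5+34=29 d=7 * → l++
[4,7] 3+34=37 d=1 * → r--
[4,6] 3+12=15 d=21 → l++

l=5, r=6, best |Δ|=1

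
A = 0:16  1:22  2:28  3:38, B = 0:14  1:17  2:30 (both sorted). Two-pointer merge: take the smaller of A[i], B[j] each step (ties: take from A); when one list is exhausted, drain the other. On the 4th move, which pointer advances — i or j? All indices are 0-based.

[i=0,j=0] A[i]=16>B[j]=14 take 14 → j++
[i=0,j=1] A[i]=16<=B[j]=17 take 16 → i++
[i=1,j=1] A[i]=22>B[j]=17 take 17 → j++
[i=1,j=2] A[i]=22<=B[j]=30 take 22 → i++

i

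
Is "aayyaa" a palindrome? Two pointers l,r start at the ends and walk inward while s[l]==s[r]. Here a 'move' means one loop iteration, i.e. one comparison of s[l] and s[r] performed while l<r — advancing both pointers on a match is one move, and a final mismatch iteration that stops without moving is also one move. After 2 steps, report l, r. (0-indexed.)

[0,5] 'a'=='a' → l++,r--
[1,4] 'a'=='a' → l++,r--

l=2, r=3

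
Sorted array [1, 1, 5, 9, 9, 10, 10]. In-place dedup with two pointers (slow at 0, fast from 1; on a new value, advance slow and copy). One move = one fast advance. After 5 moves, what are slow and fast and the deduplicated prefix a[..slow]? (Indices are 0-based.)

slow=3, fast=6, prefix=[1, 5, 9, 10]

slow=0 fast=1: a[fast]=1=a[slow] dup, fast++
slow=0 fast=2: a[fast]=5≠a[slow]=1 write a[1]=5, slow++,fast++
slow=1 fast=3: a[fast]=9≠a[slow]=5 write a[2]=9, slow++,fast++
slow=2 fast=4: a[fast]=9=a[slow] dup, fast++
slow=2 fast=5: a[fast]=10≠a[slow]=9 write a[3]=10, slow++,fast++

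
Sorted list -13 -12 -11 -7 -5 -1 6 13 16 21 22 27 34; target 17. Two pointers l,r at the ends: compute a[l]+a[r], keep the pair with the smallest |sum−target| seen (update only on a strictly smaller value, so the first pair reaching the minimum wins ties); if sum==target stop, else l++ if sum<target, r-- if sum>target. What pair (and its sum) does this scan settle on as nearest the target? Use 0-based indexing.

pair (-5, 22) with sum 17 (|Δ|=0)

[0,12] -13+34=21 d=4 * → r--
[0,11] -13+27=14 d=3 * → l++
[1,11] -12+27=15 d=2 * → l++
[2,11] -11+27=16 d=1 * → l++
[3,11] -7+27=20 d=3 → r--
[3,10] -7+22=15 d=2 → l++
[4,10] -5+22=17 d=0 * → stop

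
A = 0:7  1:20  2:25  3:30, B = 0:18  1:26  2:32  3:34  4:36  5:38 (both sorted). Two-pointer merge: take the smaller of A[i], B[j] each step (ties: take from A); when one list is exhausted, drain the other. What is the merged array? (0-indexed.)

[7, 18, 20, 25, 26, 30, 32, 34, 36, 38]

[i=0,j=0] A[i]=7<=B[j]=18 take 7 → i++
[i=1,j=0] A[i]=20>B[j]=18 take 18 → j++
[i=1,j=1] A[i]=20<=B[j]=26 take 20 → i++
[i=2,j=1] A[i]=25<=B[j]=26 take 25 → i++
[i=3,j=1] A[i]=30>B[j]=26 take 26 → j++
[i=3,j=2] A[i]=30<=B[j]=32 take 30 → i++
[i=4,j=2] A done, take B[j]=32 → j++
[i=4,j=3] A done, take B[j]=34 → j++
[i=4,j=4] A done, take B[j]=36 → j++
[i=4,j=5] A done, take B[j]=38 → j++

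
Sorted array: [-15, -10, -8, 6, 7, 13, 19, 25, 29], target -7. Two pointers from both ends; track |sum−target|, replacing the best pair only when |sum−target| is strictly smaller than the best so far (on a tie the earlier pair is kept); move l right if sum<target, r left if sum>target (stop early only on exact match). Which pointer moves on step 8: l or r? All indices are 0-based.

l

[0,8] -15+29=14 d=21 * → r--
[0,7] -15+25=10 d=17 * → r--
[0,6] -15+19=4 d=11 * → r--
[0,5] -15+13=-2 d=5 * → r--
[0,4] -15+7=-8 d=1 * → l++
[1,4] -10+7=-3 d=4 → r--
[1,3] -10+6=-4 d=3 → r--
[1,2] -10+-8=-18 d=11 → l++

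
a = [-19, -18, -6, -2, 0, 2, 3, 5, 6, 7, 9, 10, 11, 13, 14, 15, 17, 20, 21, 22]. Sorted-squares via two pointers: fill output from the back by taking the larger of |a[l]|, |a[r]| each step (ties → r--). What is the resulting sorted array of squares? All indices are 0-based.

[0,19] |-19|<=|22| out[19]=484 → r--
[0,18] |-19|<=|21| out[18]=441 → r--
[0,17] |-19|<=|20| out[17]=400 → r--
[0,16] |-19|>|17| out[16]=361 → l++
[1,16] |-18|>|17| out[15]=324 → l++
[2,16] |-6|<=|17| out[14]=289 → r--
[2,15] |-6|<=|15| out[13]=225 → r--
[2,14] |-6|<=|14| out[12]=196 → r--
[2,13] |-6|<=|13| out[11]=169 → r--
[2,12] |-6|<=|11| out[10]=121 → r--
[2,11] |-6|<=|10| out[9]=100 → r--
[2,10] |-6|<=|9| out[8]=81 → r--
[2,9] |-6|<=|7| out[7]=49 → r--
[2,8] |-6|<=|6| out[6]=36 → r--
[2,7] |-6|>|5| out[5]=36 → l++
[3,7] |-2|<=|5| out[4]=25 → r--
[3,6] |-2|<=|3| out[3]=9 → r--
[3,5] |-2|<=|2| out[2]=4 → r--
[3,4] |-2|>|0| out[1]=4 → l++
[4,4] |0|<=|0| out[0]=0 → r--

[0, 4, 4, 9, 25, 36, 36, 49, 81, 100, 121, 169, 196, 225, 289, 324, 361, 400, 441, 484]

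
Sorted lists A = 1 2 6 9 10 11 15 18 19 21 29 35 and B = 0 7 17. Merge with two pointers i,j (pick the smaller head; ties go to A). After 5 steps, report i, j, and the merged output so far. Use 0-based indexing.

i=3, j=2, merged so far=[0, 1, 2, 6, 7]

[i=0,j=0] A[i]=1>B[j]=0 take 0 → j++
[i=0,j=1] A[i]=1<=B[j]=7 take 1 → i++
[i=1,j=1] A[i]=2<=B[j]=7 take 2 → i++
[i=2,j=1] A[i]=6<=B[j]=7 take 6 → i++
[i=3,j=1] A[i]=9>B[j]=7 take 7 → j++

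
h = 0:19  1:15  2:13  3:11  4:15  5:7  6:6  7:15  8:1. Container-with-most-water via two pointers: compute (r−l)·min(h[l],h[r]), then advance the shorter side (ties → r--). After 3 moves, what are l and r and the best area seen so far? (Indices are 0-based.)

l=0, r=5, best area=105

l=0 r=8: min(19,1)*8=8 best=8 *, r--
l=0 r=7: min(19,15)*7=105 best=105 *, r--
l=0 r=6: min(19,6)*6=36 best=105, r--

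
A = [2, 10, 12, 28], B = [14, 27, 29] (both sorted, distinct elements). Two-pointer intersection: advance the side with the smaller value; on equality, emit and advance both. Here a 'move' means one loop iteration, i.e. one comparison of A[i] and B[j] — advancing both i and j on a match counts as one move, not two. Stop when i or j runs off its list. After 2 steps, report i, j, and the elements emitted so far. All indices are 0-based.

i=0 j=0: 2<14, i++
i=1 j=0: 10<14, i++

i=2, j=0, emitted=[]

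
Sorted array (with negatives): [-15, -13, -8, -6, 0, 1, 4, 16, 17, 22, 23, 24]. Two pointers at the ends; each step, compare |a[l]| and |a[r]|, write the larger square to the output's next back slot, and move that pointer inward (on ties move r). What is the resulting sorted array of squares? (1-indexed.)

[1,12] |-15|<=|24| out[12]=576 → r--
[1,11] |-15|<=|23| out[11]=529 → r--
[1,10] |-15|<=|22| out[10]=484 → r--
[1,9] |-15|<=|17| out[9]=289 → r--
[1,8] |-15|<=|16| out[8]=256 → r--
[1,7] |-15|>|4| out[7]=225 → l++
[2,7] |-13|>|4| out[6]=169 → l++
[3,7] |-8|>|4| out[5]=64 → l++
[4,7] |-6|>|4| out[4]=36 → l++
[5,7] |0|<=|4| out[3]=16 → r--
[5,6] |0|<=|1| out[2]=1 → r--
[5,5] |0|<=|0| out[1]=0 → r--

[0, 1, 16, 36, 64, 169, 225, 256, 289, 484, 529, 576]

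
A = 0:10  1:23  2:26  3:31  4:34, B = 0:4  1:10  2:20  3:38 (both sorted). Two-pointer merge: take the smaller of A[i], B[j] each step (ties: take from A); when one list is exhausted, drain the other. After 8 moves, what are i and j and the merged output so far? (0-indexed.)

[i=0,j=0] A[i]=10>B[j]=4 take 4 → j++
[i=0,j=1] A[i]=10<=B[j]=10 take 10 → i++
[i=1,j=1] A[i]=23>B[j]=10 take 10 → j++
[i=1,j=2] A[i]=23>B[j]=20 take 20 → j++
[i=1,j=3] A[i]=23<=B[j]=38 take 23 → i++
[i=2,j=3] A[i]=26<=B[j]=38 take 26 → i++
[i=3,j=3] A[i]=31<=B[j]=38 take 31 → i++
[i=4,j=3] A[i]=34<=B[j]=38 take 34 → i++

i=5, j=3, merged so far=[4, 10, 10, 20, 23, 26, 31, 34]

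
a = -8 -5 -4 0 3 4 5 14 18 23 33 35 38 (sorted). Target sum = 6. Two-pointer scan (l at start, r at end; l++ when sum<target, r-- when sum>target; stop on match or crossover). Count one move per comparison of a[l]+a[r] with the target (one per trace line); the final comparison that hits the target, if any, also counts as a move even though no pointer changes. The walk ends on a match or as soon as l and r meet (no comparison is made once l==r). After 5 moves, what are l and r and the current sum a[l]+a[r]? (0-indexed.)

[0,12] -8+38=30 >6 → r--
[0,11] -8+35=27 >6 → r--
[0,10] -8+33=25 >6 → r--
[0,9] -8+23=15 >6 → r--
[0,8] -8+18=10 >6 → r--

l=0, r=7, sum=6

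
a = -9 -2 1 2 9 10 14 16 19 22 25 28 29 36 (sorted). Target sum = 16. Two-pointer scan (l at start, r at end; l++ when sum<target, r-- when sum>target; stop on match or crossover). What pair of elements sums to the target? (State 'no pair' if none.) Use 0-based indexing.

l=0 r=13: -9+36=27 >16, r--
l=0 r=12: -9+29=20 >16, r--
l=0 r=11: -9+28=19 >16, r--
l=0 r=10: -9+25=16, found

(-9, 25)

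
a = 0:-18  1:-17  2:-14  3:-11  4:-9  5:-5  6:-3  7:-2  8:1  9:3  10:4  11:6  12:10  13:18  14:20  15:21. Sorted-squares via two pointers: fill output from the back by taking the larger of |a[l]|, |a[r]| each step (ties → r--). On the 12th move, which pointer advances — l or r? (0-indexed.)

r

l=0 r=15: |-18|<=|21| out[15]=441, r--
l=0 r=14: |-18|<=|20| out[14]=400, r--
l=0 r=13: |-18|<=|18| out[13]=324, r--
l=0 r=12: |-18|>|10| out[12]=324, l++
l=1 r=12: |-17|>|10| out[11]=289, l++
l=2 r=12: |-14|>|10| out[10]=196, l++
l=3 r=12: |-11|>|10| out[9]=121, l++
l=4 r=12: |-9|<=|10| out[8]=100, r--
l=4 r=11: |-9|>|6| out[7]=81, l++
l=5 r=11: |-5|<=|6| out[6]=36, r--
l=5 r=10: |-5|>|4| out[5]=25, l++
l=6 r=10: |-3|<=|4| out[4]=16, r--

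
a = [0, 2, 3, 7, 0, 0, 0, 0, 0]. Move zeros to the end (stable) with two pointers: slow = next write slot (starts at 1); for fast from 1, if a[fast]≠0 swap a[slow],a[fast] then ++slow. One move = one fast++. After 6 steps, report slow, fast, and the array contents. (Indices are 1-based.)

slow=4, fast=7, a=[2, 3, 7, 0, 0, 0, 0, 0, 0]

(s=1,f=1) a[fast]=0 → fast++
(s=1,f=2) a[fast]=2≠0 swap→a[1]=2 → slow++,fast++
(s=2,f=3) a[fast]=3≠0 swap→a[2]=3 → slow++,fast++
(s=3,f=4) a[fast]=7≠0 swap→a[3]=7 → slow++,fast++
(s=4,f=5) a[fast]=0 → fast++
(s=4,f=6) a[fast]=0 → fast++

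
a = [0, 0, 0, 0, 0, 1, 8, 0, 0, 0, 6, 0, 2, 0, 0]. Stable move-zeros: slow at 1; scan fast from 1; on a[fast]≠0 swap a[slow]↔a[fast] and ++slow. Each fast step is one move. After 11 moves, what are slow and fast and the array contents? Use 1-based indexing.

slow=4, fast=12, a=[1, 8, 6, 0, 0, 0, 0, 0, 0, 0, 0, 0, 2, 0, 0]

slow=1 fast=1: a[fast]=0, fast++
slow=1 fast=2: a[fast]=0, fast++
slow=1 fast=3: a[fast]=0, fast++
slow=1 fast=4: a[fast]=0, fast++
slow=1 fast=5: a[fast]=0, fast++
slow=1 fast=6: a[fast]=1≠0 swap→a[1]=1, slow++,fast++
slow=2 fast=7: a[fast]=8≠0 swap→a[2]=8, slow++,fast++
slow=3 fast=8: a[fast]=0, fast++
slow=3 fast=9: a[fast]=0, fast++
slow=3 fast=10: a[fast]=0, fast++
slow=3 fast=11: a[fast]=6≠0 swap→a[3]=6, slow++,fast++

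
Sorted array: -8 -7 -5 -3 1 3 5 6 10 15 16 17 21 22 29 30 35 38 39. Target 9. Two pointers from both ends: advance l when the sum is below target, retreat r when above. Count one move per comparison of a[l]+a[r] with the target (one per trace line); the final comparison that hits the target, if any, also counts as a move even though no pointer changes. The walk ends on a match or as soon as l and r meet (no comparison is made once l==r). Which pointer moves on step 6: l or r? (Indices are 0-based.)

[0,18] -8+39=31 >9 → r--
[0,17] -8+38=30 >9 → r--
[0,16] -8+35=27 >9 → r--
[0,15] -8+30=22 >9 → r--
[0,14] -8+29=21 >9 → r--
[0,13] -8+22=14 >9 → r--

r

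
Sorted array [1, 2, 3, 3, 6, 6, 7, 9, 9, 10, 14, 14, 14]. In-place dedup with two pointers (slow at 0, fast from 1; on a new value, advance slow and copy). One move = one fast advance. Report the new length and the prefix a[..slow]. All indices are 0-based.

length 8; prefix = [1, 2, 3, 6, 7, 9, 10, 14]

(s=0,f=1) a[fast]=2≠a[slow]=1 write a[1]=2 → slow++,fast++
(s=1,f=2) a[fast]=3≠a[slow]=2 write a[2]=3 → slow++,fast++
(s=2,f=3) a[fast]=3=a[slow] dup → fast++
(s=2,f=4) a[fast]=6≠a[slow]=3 write a[3]=6 → slow++,fast++
(s=3,f=5) a[fast]=6=a[slow] dup → fast++
(s=3,f=6) a[fast]=7≠a[slow]=6 write a[4]=7 → slow++,fast++
(s=4,f=7) a[fast]=9≠a[slow]=7 write a[5]=9 → slow++,fast++
(s=5,f=8) a[fast]=9=a[slow] dup → fast++
(s=5,f=9) a[fast]=10≠a[slow]=9 write a[6]=10 → slow++,fast++
(s=6,f=10) a[fast]=14≠a[slow]=10 write a[7]=14 → slow++,fast++
(s=7,f=11) a[fast]=14=a[slow] dup → fast++
(s=7,f=12) a[fast]=14=a[slow] dup → fast++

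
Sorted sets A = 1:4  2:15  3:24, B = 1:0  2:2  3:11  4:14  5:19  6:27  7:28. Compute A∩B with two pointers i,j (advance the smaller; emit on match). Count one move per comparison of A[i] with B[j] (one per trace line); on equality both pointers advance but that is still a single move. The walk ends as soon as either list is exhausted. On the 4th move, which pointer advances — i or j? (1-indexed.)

[i=1,j=1] 4>0 → j++
[i=1,j=2] 4>2 → j++
[i=1,j=3] 4<11 → i++
[i=2,j=3] 15>11 → j++

j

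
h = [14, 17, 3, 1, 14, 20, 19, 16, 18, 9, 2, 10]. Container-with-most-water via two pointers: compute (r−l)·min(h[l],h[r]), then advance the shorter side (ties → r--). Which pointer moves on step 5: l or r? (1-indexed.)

l

[1,12] min(14,10)*11=110 best=110 * → r--
[1,11] min(14,2)*10=20 best=110 → r--
[1,10] min(14,9)*9=81 best=110 → r--
[1,9] min(14,18)*8=112 best=112 * → l++
[2,9] min(17,18)*7=119 best=119 * → l++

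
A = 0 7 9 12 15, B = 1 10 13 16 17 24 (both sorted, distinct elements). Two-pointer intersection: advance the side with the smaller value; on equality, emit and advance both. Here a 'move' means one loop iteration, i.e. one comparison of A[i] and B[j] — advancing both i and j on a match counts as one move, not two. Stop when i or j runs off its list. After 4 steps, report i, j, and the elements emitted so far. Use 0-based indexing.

i=3, j=1, emitted=[]

i=0 j=0: 0<1, i++
i=1 j=0: 7>1, j++
i=1 j=1: 7<10, i++
i=2 j=1: 9<10, i++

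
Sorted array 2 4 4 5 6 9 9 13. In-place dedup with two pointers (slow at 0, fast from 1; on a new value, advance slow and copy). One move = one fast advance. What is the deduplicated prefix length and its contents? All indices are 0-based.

length 6; prefix = [2, 4, 5, 6, 9, 13]

slow=0 fast=1: a[fast]=4≠a[slow]=2 write a[1]=4, slow++,fast++
slow=1 fast=2: a[fast]=4=a[slow] dup, fast++
slow=1 fast=3: a[fast]=5≠a[slow]=4 write a[2]=5, slow++,fast++
slow=2 fast=4: a[fast]=6≠a[slow]=5 write a[3]=6, slow++,fast++
slow=3 fast=5: a[fast]=9≠a[slow]=6 write a[4]=9, slow++,fast++
slow=4 fast=6: a[fast]=9=a[slow] dup, fast++
slow=4 fast=7: a[fast]=13≠a[slow]=9 write a[5]=13, slow++,fast++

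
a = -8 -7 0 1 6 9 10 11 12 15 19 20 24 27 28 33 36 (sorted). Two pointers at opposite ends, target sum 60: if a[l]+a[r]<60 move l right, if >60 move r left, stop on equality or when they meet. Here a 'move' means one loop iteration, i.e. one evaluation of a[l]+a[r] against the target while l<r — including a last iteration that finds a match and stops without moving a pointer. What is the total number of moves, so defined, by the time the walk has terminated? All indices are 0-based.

13 moves

l=0 r=16: -8+36=28 <60, l++
l=1 r=16: -7+36=29 <60, l++
l=2 r=16: 0+36=36 <60, l++
l=3 r=16: 1+36=37 <60, l++
l=4 r=16: 6+36=42 <60, l++
l=5 r=16: 9+36=45 <60, l++
l=6 r=16: 10+36=46 <60, l++
l=7 r=16: 11+36=47 <60, l++
l=8 r=16: 12+36=48 <60, l++
l=9 r=16: 15+36=51 <60, l++
l=10 r=16: 19+36=55 <60, l++
l=11 r=16: 20+36=56 <60, l++
l=12 r=16: 24+36=60, found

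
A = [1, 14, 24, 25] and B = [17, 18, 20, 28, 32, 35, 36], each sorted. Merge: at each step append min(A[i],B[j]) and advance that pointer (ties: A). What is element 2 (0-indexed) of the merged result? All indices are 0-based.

[i=0,j=0] A[i]=1<=B[j]=17 take 1 → i++
[i=1,j=0] A[i]=14<=B[j]=17 take 14 → i++
[i=2,j=0] A[i]=24>B[j]=17 take 17 → j++
[i=2,j=1] A[i]=24>B[j]=18 take 18 → j++
[i=2,j=2] A[i]=24>B[j]=20 take 20 → j++
[i=2,j=3] A[i]=24<=B[j]=28 take 24 → i++
[i=3,j=3] A[i]=25<=B[j]=28 take 25 → i++
[i=4,j=3] A done, take B[j]=28 → j++
[i=4,j=4] A done, take B[j]=32 → j++
[i=4,j=5] A done, take B[j]=35 → j++
[i=4,j=6] A done, take B[j]=36 → j++

merged[2] = 17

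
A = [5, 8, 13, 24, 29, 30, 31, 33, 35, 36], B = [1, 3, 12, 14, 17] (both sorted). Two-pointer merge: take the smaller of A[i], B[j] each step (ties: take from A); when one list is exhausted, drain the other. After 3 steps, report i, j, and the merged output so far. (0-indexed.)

[i=0,j=0] A[i]=5>B[j]=1 take 1 → j++
[i=0,j=1] A[i]=5>B[j]=3 take 3 → j++
[i=0,j=2] A[i]=5<=B[j]=12 take 5 → i++

i=1, j=2, merged so far=[1, 3, 5]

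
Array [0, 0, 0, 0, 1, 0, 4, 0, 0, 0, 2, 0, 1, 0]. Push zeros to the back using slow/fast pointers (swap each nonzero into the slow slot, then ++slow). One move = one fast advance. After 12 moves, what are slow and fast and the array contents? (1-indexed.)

(s=1,f=1) a[fast]=0 → fast++
(s=1,f=2) a[fast]=0 → fast++
(s=1,f=3) a[fast]=0 → fast++
(s=1,f=4) a[fast]=0 → fast++
(s=1,f=5) a[fast]=1≠0 swap→a[1]=1 → slow++,fast++
(s=2,f=6) a[fast]=0 → fast++
(s=2,f=7) a[fast]=4≠0 swap→a[2]=4 → slow++,fast++
(s=3,f=8) a[fast]=0 → fast++
(s=3,f=9) a[fast]=0 → fast++
(s=3,f=10) a[fast]=0 → fast++
(s=3,f=11) a[fast]=2≠0 swap→a[3]=2 → slow++,fast++
(s=4,f=12) a[fast]=0 → fast++

slow=4, fast=13, a=[1, 4, 2, 0, 0, 0, 0, 0, 0, 0, 0, 0, 1, 0]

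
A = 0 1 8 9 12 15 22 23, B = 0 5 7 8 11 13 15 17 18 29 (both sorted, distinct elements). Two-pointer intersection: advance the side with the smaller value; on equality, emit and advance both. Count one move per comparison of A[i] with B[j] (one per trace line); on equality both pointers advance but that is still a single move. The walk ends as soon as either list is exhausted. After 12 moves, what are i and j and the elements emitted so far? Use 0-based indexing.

i=6, j=9, emitted=[0, 8, 15]

i=0 j=0: 0==0 emit, i++,j++
i=1 j=1: 1<5, i++
i=2 j=1: 8>5, j++
i=2 j=2: 8>7, j++
i=2 j=3: 8==8 emit, i++,j++
i=3 j=4: 9<11, i++
i=4 j=4: 12>11, j++
i=4 j=5: 12<13, i++
i=5 j=5: 15>13, j++
i=5 j=6: 15==15 emit, i++,j++
i=6 j=7: 22>17, j++
i=6 j=8: 22>18, j++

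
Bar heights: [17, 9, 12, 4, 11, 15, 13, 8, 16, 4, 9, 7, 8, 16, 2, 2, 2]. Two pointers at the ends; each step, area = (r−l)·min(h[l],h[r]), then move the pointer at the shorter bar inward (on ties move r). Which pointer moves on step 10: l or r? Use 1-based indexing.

l=1 r=17: min(17,2)*16=32 best=32 *, r--
l=1 r=16: min(17,2)*15=30 best=32, r--
l=1 r=15: min(17,2)*14=28 best=32, r--
l=1 r=14: min(17,16)*13=208 best=208 *, r--
l=1 r=13: min(17,8)*12=96 best=208, r--
l=1 r=12: min(17,7)*11=77 best=208, r--
l=1 r=11: min(17,9)*10=90 best=208, r--
l=1 r=10: min(17,4)*9=36 best=208, r--
l=1 r=9: min(17,16)*8=128 best=208, r--
l=1 r=8: min(17,8)*7=56 best=208, r--

r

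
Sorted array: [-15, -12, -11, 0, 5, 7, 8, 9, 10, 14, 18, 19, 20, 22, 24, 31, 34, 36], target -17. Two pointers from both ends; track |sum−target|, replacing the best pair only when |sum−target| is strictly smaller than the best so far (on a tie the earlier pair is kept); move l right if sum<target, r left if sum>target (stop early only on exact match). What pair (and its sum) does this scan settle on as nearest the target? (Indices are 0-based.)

[0,17] -15+36=21 d=38 * → r--
[0,16] -15+34=19 d=36 * → r--
[0,15] -15+31=16 d=33 * → r--
[0,14] -15+24=9 d=26 * → r--
[0,13] -15+22=7 d=24 * → r--
[0,12] -15+20=5 d=22 * → r--
[0,11] -15+19=4 d=21 * → r--
[0,10] -15+18=3 d=20 * → r--
[0,9] -15+14=-1 d=16 * → r--
[0,8] -15+10=-5 d=12 * → r--
[0,7] -15+9=-6 d=11 * → r--
[0,6] -15+8=-7 d=10 * → r--
[0,5] -15+7=-8 d=9 * → r--
[0,4] -15+5=-10 d=7 * → r--
[0,3] -15+0=-15 d=2 * → r--
[0,2] -15+-11=-26 d=9 → l++
[1,2] -12+-11=-23 d=6 → l++

pair (-15, 0) with sum -15 (|Δ|=2)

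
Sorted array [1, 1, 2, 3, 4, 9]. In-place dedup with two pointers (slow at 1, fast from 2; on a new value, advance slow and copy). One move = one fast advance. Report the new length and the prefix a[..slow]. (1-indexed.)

(s=1,f=2) a[fast]=1=a[slow] dup → fast++
(s=1,f=3) a[fast]=2≠a[slow]=1 write a[2]=2 → slow++,fast++
(s=2,f=4) a[fast]=3≠a[slow]=2 write a[3]=3 → slow++,fast++
(s=3,f=5) a[fast]=4≠a[slow]=3 write a[4]=4 → slow++,fast++
(s=4,f=6) a[fast]=9≠a[slow]=4 write a[5]=9 → slow++,fast++

length 5; prefix = [1, 2, 3, 4, 9]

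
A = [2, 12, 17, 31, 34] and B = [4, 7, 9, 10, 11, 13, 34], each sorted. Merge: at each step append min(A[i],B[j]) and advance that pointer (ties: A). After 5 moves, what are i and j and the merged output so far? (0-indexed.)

i=1, j=4, merged so far=[2, 4, 7, 9, 10]

i=0 j=0: A[i]=2<=B[j]=4 take 2, i++
i=1 j=0: A[i]=12>B[j]=4 take 4, j++
i=1 j=1: A[i]=12>B[j]=7 take 7, j++
i=1 j=2: A[i]=12>B[j]=9 take 9, j++
i=1 j=3: A[i]=12>B[j]=10 take 10, j++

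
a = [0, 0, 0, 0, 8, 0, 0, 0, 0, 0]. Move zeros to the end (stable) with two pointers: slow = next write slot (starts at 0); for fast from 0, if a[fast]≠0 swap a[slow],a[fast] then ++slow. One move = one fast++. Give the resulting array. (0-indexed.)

slow=0 fast=0: a[fast]=0, fast++
slow=0 fast=1: a[fast]=0, fast++
slow=0 fast=2: a[fast]=0, fast++
slow=0 fast=3: a[fast]=0, fast++
slow=0 fast=4: a[fast]=8≠0 swap→a[0]=8, slow++,fast++
slow=1 fast=5: a[fast]=0, fast++
slow=1 fast=6: a[fast]=0, fast++
slow=1 fast=7: a[fast]=0, fast++
slow=1 fast=8: a[fast]=0, fast++
slow=1 fast=9: a[fast]=0, fast++

[8, 0, 0, 0, 0, 0, 0, 0, 0, 0]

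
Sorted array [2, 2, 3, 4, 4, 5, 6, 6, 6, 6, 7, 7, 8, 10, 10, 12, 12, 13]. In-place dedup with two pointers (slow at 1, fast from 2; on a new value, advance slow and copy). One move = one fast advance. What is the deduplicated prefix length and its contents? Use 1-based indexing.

length 10; prefix = [2, 3, 4, 5, 6, 7, 8, 10, 12, 13]

(s=1,f=2) a[fast]=2=a[slow] dup → fast++
(s=1,f=3) a[fast]=3≠a[slow]=2 write a[2]=3 → slow++,fast++
(s=2,f=4) a[fast]=4≠a[slow]=3 write a[3]=4 → slow++,fast++
(s=3,f=5) a[fast]=4=a[slow] dup → fast++
(s=3,f=6) a[fast]=5≠a[slow]=4 write a[4]=5 → slow++,fast++
(s=4,f=7) a[fast]=6≠a[slow]=5 write a[5]=6 → slow++,fast++
(s=5,f=8) a[fast]=6=a[slow] dup → fast++
(s=5,f=9) a[fast]=6=a[slow] dup → fast++
(s=5,f=10) a[fast]=6=a[slow] dup → fast++
(s=5,f=11) a[fast]=7≠a[slow]=6 write a[6]=7 → slow++,fast++
(s=6,f=12) a[fast]=7=a[slow] dup → fast++
(s=6,f=13) a[fast]=8≠a[slow]=7 write a[7]=8 → slow++,fast++
(s=7,f=14) a[fast]=10≠a[slow]=8 write a[8]=10 → slow++,fast++
(s=8,f=15) a[fast]=10=a[slow] dup → fast++
(s=8,f=16) a[fast]=12≠a[slow]=10 write a[9]=12 → slow++,fast++
(s=9,f=17) a[fast]=12=a[slow] dup → fast++
(s=9,f=18) a[fast]=13≠a[slow]=12 write a[10]=13 → slow++,fast++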